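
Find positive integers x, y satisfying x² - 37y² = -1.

We need x² = 37y² - 1. Try successive y:
y = 1: x² = 37·1² - 1 = 36 = 6² ✓
Check: 6² - 37·1² = 36 - 37 = -1 ✓

x = 6, y = 1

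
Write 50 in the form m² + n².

We need to find integers m, n > 0 such that m² + n² = 50.
Trying m = 1: n² = 50 - 1² = 50 - 1 = 49
n = 7
Check: 1² + 7² = 1 + 49 = 50 ✓

50 = 1² + 7²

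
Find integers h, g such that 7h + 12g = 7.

Step 1: Check solvability.
gcd(7, 12) = 1
Since 1 divides 7, solutions exist.

Step 2: Apply extended Euclidean algorithm to find gcd.
We find integers such that 7*x0 + 12*y0 = 1

Step 3: Scale the particular solution.
Multiply by 7/1 = 7:
h = -35, g = 21

Step 4: Verify.
7*(-35) + 12*(21) = 7 = 7 ✓

h = -35, g = 21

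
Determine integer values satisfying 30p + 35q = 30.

Step 1: Check solvability.
gcd(30, 35) = 5
Since 5 divides 30, solutions exist.

Step 2: Apply extended Euclidean algorithm to find gcd.
We find integers such that 30*x0 + 35*y0 = 5

Step 3: Scale the particular solution.
Multiply by 30/5 = 6:
p = -6, q = 6

Step 4: Verify.
30*(-6) + 35*(6) = 30 = 30 ✓

p = -6, q = 6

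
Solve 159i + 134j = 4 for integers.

Step 1: Check solvability.
gcd(159, 134) = 1
Since 1 divides 4, solutions exist.

Step 2: Apply extended Euclidean algorithm to find gcd.
We find integers such that 159*x0 + 134*y0 = 1

Step 3: Scale the particular solution.
Multiply by 4/1 = 4:
i = 236, j = -280

Step 4: Verify.
159*(236) + 134*(-280) = 4 = 4 ✓

i = 236, j = -280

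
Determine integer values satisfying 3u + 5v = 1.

Step 1: Check solvability.
gcd(3, 5) = 1
Since 1 divides 1, solutions exist.

Step 2: Apply extended Euclidean algorithm to find gcd.
We find integers such that 3*x0 + 5*y0 = 1

Step 3: Scale the particular solution.
Multiply by 1/1 = 1:
u = 2, v = -1

Step 4: Verify.
3*(2) + 5*(-1) = 1 = 1 ✓

u = 2, v = -1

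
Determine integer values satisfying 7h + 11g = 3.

Step 1: Check solvability.
gcd(7, 11) = 1
Since 1 divides 3, solutions exist.

Step 2: Apply extended Euclidean algorithm to find gcd.
We find integers such that 7*x0 + 11*y0 = 1

Step 3: Scale the particular solution.
Multiply by 3/1 = 3:
h = -9, g = 6

Step 4: Verify.
7*(-9) + 11*(6) = 3 = 3 ✓

h = -9, g = 6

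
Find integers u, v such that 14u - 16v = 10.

Step 1: Check solvability.
gcd(14, 16) = 2
Since 2 divides 10, solutions exist.

Step 2: Apply extended Euclidean algorithm to find gcd.
We find integers such that 14*x0 + 16*y0 = 2

Step 3: Scale the particular solution.
Multiply by 10/2 = 5:
u = -5, v = -5

Step 4: Verify.
14*(-5) - 16*(-5) = 10 = 10 ✓

u = -5, v = -5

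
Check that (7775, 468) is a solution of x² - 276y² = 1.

Compute x² = 7775² = 60450625
Compute 276y² = 276·468² = 276·219024 = 60450624
x² - 276y² = 60450625 - 60450624 = 1
Since this equals 1, (7775, 468) is a solution.

Yes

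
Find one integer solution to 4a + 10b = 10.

Step 1: Check solvability.
gcd(4, 10) = 2
Since 2 divides 10, solutions exist.

Step 2: Apply extended Euclidean algorithm to find gcd.
We find integers such that 4*x0 + 10*y0 = 2

Step 3: Scale the particular solution.
Multiply by 10/2 = 5:
a = -10, b = 5

Step 4: Verify.
4*(-10) + 10*(5) = 10 = 10 ✓

a = -10, b = 5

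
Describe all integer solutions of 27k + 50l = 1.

Step 1: Compute gcd(27, 50) = 1.
Since 1 divides 1, solutions exist.

Step 2: Find a particular solution using extended Euclidean algorithm.
We get k₀ = 13, l₀ = -7.
Check: 27*13 + 50*-7 = 1 = 1 ✓

Step 3: Write the general solution.
k = 13 + (50/1)t = 13 + 50t
l = -7 - (27/1)t = -7 - 27t
for any integer t.

k = 13 + 50t, l = -7 - 27t for integer t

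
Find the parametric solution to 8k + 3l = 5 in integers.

Step 1: Compute gcd(8, 3) = 1.
Since 1 divides 5, solutions exist.

Step 2: Find a particular solution using extended Euclidean algorithm.
We get k₀ = -5, l₀ = 15.
Check: 8*-5 + 3*15 = 5 = 5 ✓

Step 3: Write the general solution.
k = -5 + (3/1)t = -5 + 3t
l = 15 - (8/1)t = 15 - 8t
for any integer t.

k = -5 + 3t, l = 15 - 8t for integer t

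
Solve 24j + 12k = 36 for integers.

Step 1: Check solvability.
gcd(24, 12) = 12
Since 12 divides 36, solutions exist.

Step 2: Apply extended Euclidean algorithm to find gcd.
We find integers such that 24*x0 + 12*y0 = 12

Step 3: Scale the particular solution.
Multiply by 36/12 = 3:
j = 0, k = 3

Step 4: Verify.
24*(0) + 12*(3) = 36 = 36 ✓

j = 0, k = 3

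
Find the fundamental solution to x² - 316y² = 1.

We seek the smallest positive integers (x, y) with x² - 316y² = 1, i.e., x² = 316y² + 1.
Try successive y values:
y = 1: x² = 316·1² + 1 = 317, not a perfect square
y = 2: x² = 316·2² + 1 = 1265, not a perfect square
y = 3: x² = 316·3² + 1 = 2845, not a perfect square
... continuing the search (or via continued fractions) ...
y = 720: x² = 316·720² + 1 = 163814401, x = 12799 ✓

Verify: 12799² - 316·720² = 163814401 - 163814400 = 1 ✓

x = 12799, y = 720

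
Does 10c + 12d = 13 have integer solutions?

Step 1: Compute gcd(10, 12).
gcd(10, 12) = 2

Step 2: Check divisibility.
Does 2 divide 13? 13 = 2 x 6 + 1, so no.

By the theorem on linear Diophantine equations, 10c + 12d = 13 has integer solutions if and only if gcd(10, 12) divides 13. Since 2 does not divide 13, no solutions exist.

No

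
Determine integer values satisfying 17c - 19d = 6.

Step 1: Check solvability.
gcd(17, 19) = 1
Since 1 divides 6, solutions exist.

Step 2: Apply extended Euclidean algorithm to find gcd.
We find integers such that 17*x0 + 19*y0 = 1

Step 3: Scale the particular solution.
Multiply by 6/1 = 6:
c = 54, d = 48

Step 4: Verify.
17*(54) - 19*(48) = 6 = 6 ✓

c = 54, d = 48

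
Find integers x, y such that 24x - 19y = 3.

Step 1: Check solvability.
gcd(24, 19) = 1
Since 1 divides 3, solutions exist.

Step 2: Apply extended Euclidean algorithm to find gcd.
We find integers such that 24*x0 + 19*y0 = 1

Step 3: Scale the particular solution.
Multiply by 3/1 = 3:
x = 12, y = 15

Step 4: Verify.
24*(12) - 19*(15) = 3 = 3 ✓

x = 12, y = 15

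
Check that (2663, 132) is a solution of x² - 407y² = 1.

Compute x² = 2663² = 7091569
Compute 407y² = 407·132² = 407·17424 = 7091568
x² - 407y² = 7091569 - 7091568 = 1
Since this equals 1, (2663, 132) is a solution.

Yes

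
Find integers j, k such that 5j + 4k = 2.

Step 1: Check solvability.
gcd(5, 4) = 1
Since 1 divides 2, solutions exist.

Step 2: Apply extended Euclidean algorithm to find gcd.
We find integers such that 5*x0 + 4*y0 = 1

Step 3: Scale the particular solution.
Multiply by 2/1 = 2:
j = 2, k = -2

Step 4: Verify.
5*(2) + 4*(-2) = 2 = 2 ✓

j = 2, k = -2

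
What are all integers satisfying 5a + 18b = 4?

Step 1: Compute gcd(5, 18) = 1.
Since 1 divides 4, solutions exist.

Step 2: Find a particular solution using extended Euclidean algorithm.
We get a₀ = -28, b₀ = 8.
Check: 5*-28 + 18*8 = 4 = 4 ✓

Step 3: Write the general solution.
a = -28 + (18/1)t = -28 + 18t
b = 8 - (5/1)t = 8 - 5t
for any integer t.

a = -28 + 18t, b = 8 - 5t for integer t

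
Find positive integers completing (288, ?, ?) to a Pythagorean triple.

We need the other leg and hypotenuse such that 288² + x² = c².
Take x = 175, c = 337: 288² + 175² = 82944 + 30625 = 113569 = 337² ✓
Triple: (175, 288, 337)

(175, 288, 337)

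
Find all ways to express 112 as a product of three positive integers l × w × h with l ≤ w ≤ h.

Iterate l from 1 to ⌊112^(1/3)⌋. For each l dividing 112, iterate w ≥ l with w dividing 112/l, and set h = 112/(l·w).
Triples found (9): (1×1×112), (1×2×56), (1×4×28), (1×7×16), (1×8×14), (2×2×28), (2×4×14), (2×7×8), (4×4×7)

(1×1×112), (1×2×56), (1×4×28), (1×7×16), (1×8×14), (2×2×28), (2×4×14), (2×7×8), (4×4×7)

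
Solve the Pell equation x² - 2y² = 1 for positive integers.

We seek the smallest positive integers (x, y) with x² - 2y² = 1, i.e., x² = 2y² + 1.
Try successive y values:
y = 1: x² = 2·1² + 1 = 3, not a perfect square
y = 2: x² = 2·2² + 1 = 9, x = 3 ✓

Verify: 3² - 2·2² = 9 - 8 = 1 ✓

x = 3, y = 2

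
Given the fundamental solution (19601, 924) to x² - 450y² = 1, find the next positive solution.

Solutions to x² - Dy² = 1 are generated by powers of (x₀ + y₀√D).
The next solution satisfies x₁ + y₁√450 = (x₀ + y₀√450)², giving:
x₁ = x₀² + 450y₀² = 19601² + 450·924² = 384199201 + 384199200 = 768398401
y₁ = 2x₀y₀ = 2·19601·924 = 36222648

Verify: 768398401² - 450·36222648² = 590436102659356801 - 590436102659356800 = 1 ✓

x = 768398401, y = 36222648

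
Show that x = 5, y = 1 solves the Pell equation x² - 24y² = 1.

Compute x² = 5² = 25
Compute 24y² = 24·1² = 24·1 = 24
x² - 24y² = 25 - 24 = 1
Since this equals 1, (5, 1) is a solution.

Yes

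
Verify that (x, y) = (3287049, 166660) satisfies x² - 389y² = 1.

Compute x² = 3287049² = 10804691128401
Compute 389y² = 389·166660² = 389·27775555600 = 10804691128400
x² - 389y² = 10804691128401 - 10804691128400 = 1
Since this equals 1, (3287049, 166660) is a solution.

Yes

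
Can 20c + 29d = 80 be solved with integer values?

Step 1: Compute gcd(20, 29).
gcd(20, 29) = 1

Step 2: Check divisibility.
Does 1 divide 80? 80 = 1 x 80, so yes.

By the theorem on linear Diophantine equations, 20c + 29d = 80 has integer solutions if and only if gcd(20, 29) divides 80. Since 1 | 80, solutions exist.

Yes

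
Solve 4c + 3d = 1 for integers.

Step 1: Check solvability.
gcd(4, 3) = 1
Since 1 divides 1, solutions exist.

Step 2: Apply extended Euclidean algorithm to find gcd.
We find integers such that 4*x0 + 3*y0 = 1

Step 3: Scale the particular solution.
Multiply by 1/1 = 1:
c = 1, d = -1

Step 4: Verify.
4*(1) + 3*(-1) = 1 = 1 ✓

c = 1, d = -1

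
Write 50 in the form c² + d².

We need to find integers c, d > 0 such that c² + d² = 50.
Trying c = 1: d² = 50 - 1² = 50 - 1 = 49
d = 7
Check: 1² + 7² = 1 + 49 = 50 ✓

50 = 1² + 7²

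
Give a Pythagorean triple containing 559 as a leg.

We need the other leg and hypotenuse such that 559² + x² = c².
Take x = 840, c = 1009: 559² + 840² = 312481 + 705600 = 1018081 = 1009² ✓
Triple: (559, 840, 1009)

(559, 840, 1009)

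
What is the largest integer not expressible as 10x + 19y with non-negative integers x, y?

For two coprime denominations a and b, the Frobenius number (largest value not representable as a non-negative combination) is ab - a - b.
Here gcd(10, 19) = 1, so they are coprime.
F(10, 19) = 10·19 - 10 - 19 = 190 - 29 = 161

161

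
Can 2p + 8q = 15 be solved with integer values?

Step 1: Compute gcd(2, 8).
gcd(2, 8) = 2

Step 2: Check divisibility.
Does 2 divide 15? 15 = 2 x 7 + 1, so no.

By the theorem on linear Diophantine equations, 2p + 8q = 15 has integer solutions if and only if gcd(2, 8) divides 15. Since 2 does not divide 15, no solutions exist.

No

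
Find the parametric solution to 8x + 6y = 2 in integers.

Step 1: Compute gcd(8, 6) = 2.
Since 2 divides 2, solutions exist.

Step 2: Find a particular solution using extended Euclidean algorithm.
We get x₀ = 1, y₀ = -1.
Check: 8*1 + 6*-1 = 2 = 2 ✓

Step 3: Write the general solution.
x = 1 + (6/2)t = 1 + 3t
y = -1 - (8/2)t = -1 - 4t
for any integer t.

x = 1 + 3t, y = -1 - 4t for integer t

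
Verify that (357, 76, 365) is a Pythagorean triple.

Compute a² + b² = 357² + 76² = 127449 + 5776 = 133225
Compute c² = 365² = 133225
Since 133225 = 133225, confirmed.

Yes, it is a Pythagorean triple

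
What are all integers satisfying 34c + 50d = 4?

Step 1: Compute gcd(34, 50) = 2.
Since 2 divides 4, solutions exist.

Step 2: Find a particular solution using extended Euclidean algorithm.
We get c₀ = 6, d₀ = -4.
Check: 34*6 + 50*-4 = 4 = 4 ✓

Step 3: Write the general solution.
c = 6 + (50/2)t = 6 + 25t
d = -4 - (34/2)t = -4 - 17t
for any integer t.

c = 6 + 25t, d = -4 - 17t for integer t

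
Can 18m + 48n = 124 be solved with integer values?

Step 1: Compute gcd(18, 48).
gcd(18, 48) = 6

Step 2: Check divisibility.
Does 6 divide 124? 124 = 6 x 20 + 4, so no.

By the theorem on linear Diophantine equations, 18m + 48n = 124 has integer solutions if and only if gcd(18, 48) divides 124. Since 6 does not divide 124, no solutions exist.

No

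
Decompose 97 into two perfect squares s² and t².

We need to find integers s, t > 0 such that s² + t² = 97.
Trying s = 4: t² = 97 - 4² = 97 - 16 = 81
t = 9
Check: 4² + 9² = 16 + 81 = 97 ✓

97 = 4² + 9²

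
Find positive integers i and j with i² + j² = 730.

We need to find integers i, j > 0 such that i² + j² = 730.
Trying i = 1: j² = 730 - 1² = 730 - 1 = 729
j = 27
Check: 1² + 27² = 1 + 729 = 730 ✓

730 = 1² + 27²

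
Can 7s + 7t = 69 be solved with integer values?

Step 1: Compute gcd(7, 7).
gcd(7, 7) = 7

Step 2: Check divisibility.
Does 7 divide 69? 69 = 7 x 9 + 6, so no.

By the theorem on linear Diophantine equations, 7s + 7t = 69 has integer solutions if and only if gcd(7, 7) divides 69. Since 7 does not divide 69, no solutions exist.

No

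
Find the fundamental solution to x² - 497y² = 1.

We seek the smallest positive integers (x, y) with x² - 497y² = 1, i.e., x² = 497y² + 1.
Try successive y values:
y = 1: x² = 497·1² + 1 = 498, not a perfect square
y = 2: x² = 497·2² + 1 = 1989, not a perfect square
y = 3: x² = 497·3² + 1 = 4474, not a perfect square
... continuing the search (or via continued fractions) ...
y = 53912: x² = 497·53912² + 1 = 1444532360769, x = 1201887 ✓

Verify: 1201887² - 497·53912² = 1444532360769 - 1444532360768 = 1 ✓

x = 1201887, y = 53912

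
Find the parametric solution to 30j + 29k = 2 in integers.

Step 1: Compute gcd(30, 29) = 1.
Since 1 divides 2, solutions exist.

Step 2: Find a particular solution using extended Euclidean algorithm.
We get j₀ = 2, k₀ = -2.
Check: 30*2 + 29*-2 = 2 = 2 ✓

Step 3: Write the general solution.
j = 2 + (29/1)t = 2 + 29t
k = -2 - (30/1)t = -2 - 30t
for any integer t.

j = 2 + 29t, k = -2 - 30t for integer t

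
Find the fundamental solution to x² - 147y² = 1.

We seek the smallest positive integers (x, y) with x² - 147y² = 1, i.e., x² = 147y² + 1.
Try successive y values:
y = 1: x² = 147·1² + 1 = 148, not a perfect square
y = 2: x² = 147·2² + 1 = 589, not a perfect square
y = 3: x² = 147·3² + 1 = 1324, not a perfect square
... continuing the search (or via continued fractions) ...
y = 8: x² = 147·8² + 1 = 9409, x = 97 ✓

Verify: 97² - 147·8² = 9409 - 9408 = 1 ✓

x = 97, y = 8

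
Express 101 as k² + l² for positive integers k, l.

We need to find integers k, l > 0 such that k² + l² = 101.
Trying k = 1: l² = 101 - 1² = 101 - 1 = 100
l = 10
Check: 1² + 10² = 1 + 100 = 101 ✓

101 = 1² + 10²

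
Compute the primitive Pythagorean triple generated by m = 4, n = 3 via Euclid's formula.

a = m² - n² = 4² - 3² = 16 - 9 = 7
b = 2mn = 2·4·3 = 24
c = m² + n² = 16 + 9 = 25
Verify: 7² + 24² = 49 + 576 = 625 = 25² ✓

(7, 24, 25)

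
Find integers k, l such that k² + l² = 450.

We need to find integers k, l > 0 such that k² + l² = 450.
Trying k = 3: l² = 450 - 3² = 450 - 9 = 441
l = 21
Check: 3² + 21² = 9 + 441 = 450 ✓

450 = 3² + 21²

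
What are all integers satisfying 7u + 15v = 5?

Step 1: Compute gcd(7, 15) = 1.
Since 1 divides 5, solutions exist.

Step 2: Find a particular solution using extended Euclidean algorithm.
We get u₀ = -10, v₀ = 5.
Check: 7*-10 + 15*5 = 5 = 5 ✓

Step 3: Write the general solution.
u = -10 + (15/1)t = -10 + 15t
v = 5 - (7/1)t = 5 - 7t
for any integer t.

u = -10 + 15t, v = 5 - 7t for integer t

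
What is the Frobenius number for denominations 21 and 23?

For two coprime denominations a and b, the Frobenius number (largest value not representable as a non-negative combination) is ab - a - b.
Here gcd(21, 23) = 1, so they are coprime.
F(21, 23) = 21·23 - 21 - 23 = 483 - 44 = 439

439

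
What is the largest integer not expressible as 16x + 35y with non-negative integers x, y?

For two coprime denominations a and b, the Frobenius number (largest value not representable as a non-negative combination) is ab - a - b.
Here gcd(16, 35) = 1, so they are coprime.
F(16, 35) = 16·35 - 16 - 35 = 560 - 51 = 509

509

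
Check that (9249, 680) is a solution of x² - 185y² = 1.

Compute x² = 9249² = 85544001
Compute 185y² = 185·680² = 185·462400 = 85544000
x² - 185y² = 85544001 - 85544000 = 1
Since this equals 1, (9249, 680) is a solution.

Yes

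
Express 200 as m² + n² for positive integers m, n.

We need to find integers m, n > 0 such that m² + n² = 200.
Trying m = 2: n² = 200 - 2² = 200 - 4 = 196
n = 14
Check: 2² + 14² = 4 + 196 = 200 ✓

200 = 2² + 14²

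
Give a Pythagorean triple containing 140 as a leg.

We need the other leg and hypotenuse such that 140² + x² = c².
Take x = 171, c = 221: 140² + 171² = 19600 + 29241 = 48841 = 221² ✓
Triple: (171, 140, 221)

(171, 140, 221)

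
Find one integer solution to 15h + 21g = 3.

Step 1: Check solvability.
gcd(15, 21) = 3
Since 3 divides 3, solutions exist.

Step 2: Apply extended Euclidean algorithm to find gcd.
We find integers such that 15*x0 + 21*y0 = 3

Step 3: Scale the particular solution.
Multiply by 3/3 = 1:
h = 3, g = -2

Step 4: Verify.
15*(3) + 21*(-2) = 3 = 3 ✓

h = 3, g = -2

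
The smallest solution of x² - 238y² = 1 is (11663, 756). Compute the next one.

Solutions to x² - Dy² = 1 are generated by powers of (x₀ + y₀√D).
The next solution satisfies x₁ + y₁√238 = (x₀ + y₀√238)², giving:
x₁ = x₀² + 238y₀² = 11663² + 238·756² = 136025569 + 136025568 = 272051137
y₁ = 2x₀y₀ = 2·11663·756 = 17634456

Verify: 272051137² - 238·17634456² = 74011821142992769 - 74011821142992768 = 1 ✓

x = 272051137, y = 17634456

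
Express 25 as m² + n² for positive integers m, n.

We need to find integers m, n > 0 such that m² + n² = 25.
Trying m = 3: n² = 25 - 3² = 25 - 9 = 16
n = 4
Check: 3² + 4² = 9 + 16 = 25 ✓

25 = 3² + 4²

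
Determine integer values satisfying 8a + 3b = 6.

Step 1: Check solvability.
gcd(8, 3) = 1
Since 1 divides 6, solutions exist.

Step 2: Apply extended Euclidean algorithm to find gcd.
We find integers such that 8*x0 + 3*y0 = 1

Step 3: Scale the particular solution.
Multiply by 6/1 = 6:
a = -6, b = 18

Step 4: Verify.
8*(-6) + 3*(18) = 6 = 6 ✓

a = -6, b = 18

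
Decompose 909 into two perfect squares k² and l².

We need to find integers k, l > 0 such that k² + l² = 909.
Trying k = 3: l² = 909 - 3² = 909 - 9 = 900
l = 30
Check: 3² + 30² = 9 + 900 = 909 ✓

909 = 3² + 30²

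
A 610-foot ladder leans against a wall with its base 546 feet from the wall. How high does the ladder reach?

The ladder, wall, and ground form a right triangle with hypotenuse 610 and one leg 546.
By the Pythagorean theorem: h² = 610² - 546² = 372100 - 298116 = 73984
h = √73984 = 272 feet

272 feet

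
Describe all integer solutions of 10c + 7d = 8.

Step 1: Compute gcd(10, 7) = 1.
Since 1 divides 8, solutions exist.

Step 2: Find a particular solution using extended Euclidean algorithm.
We get c₀ = -16, d₀ = 24.
Check: 10*-16 + 7*24 = 8 = 8 ✓

Step 3: Write the general solution.
c = -16 + (7/1)t = -16 + 7t
d = 24 - (10/1)t = 24 - 10t
for any integer t.

c = -16 + 7t, d = 24 - 10t for integer t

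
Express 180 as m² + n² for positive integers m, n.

We need to find integers m, n > 0 such that m² + n² = 180.
Trying m = 6: n² = 180 - 6² = 180 - 36 = 144
n = 12
Check: 6² + 12² = 36 + 144 = 180 ✓

180 = 6² + 12²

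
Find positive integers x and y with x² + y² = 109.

We need to find integers x, y > 0 such that x² + y² = 109.
Trying x = 3: y² = 109 - 3² = 109 - 9 = 100
y = 10
Check: 3² + 10² = 9 + 100 = 109 ✓

109 = 3² + 10²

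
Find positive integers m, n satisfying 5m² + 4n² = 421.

Try small values of m and check whether (421 - 5m²)/4 is a perfect square.
m = 9: 5·9² = 405, so 4n² = 421 - 405 = 16, giving n² = 4, n = 2.
Check: 5·9² + 4·2² = 405 + 16 = 421 ✓

m = 9, n = 2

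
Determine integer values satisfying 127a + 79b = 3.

Step 1: Check solvability.
gcd(127, 79) = 1
Since 1 divides 3, solutions exist.

Step 2: Apply extended Euclidean algorithm to find gcd.
We find integers such that 127*x0 + 79*y0 = 1

Step 3: Scale the particular solution.
Multiply by 3/1 = 3:
a = 84, b = -135

Step 4: Verify.
127*(84) + 79*(-135) = 3 = 3 ✓

a = 84, b = -135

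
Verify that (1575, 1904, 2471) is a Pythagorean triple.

Compute a² + b² = 1575² + 1904² = 2480625 + 3625216 = 6105841
Compute c² = 2471² = 6105841
Since 6105841 = 6105841, confirmed.

Yes, it is a Pythagorean triple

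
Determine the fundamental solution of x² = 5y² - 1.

We need x² = 5y² - 1. Try successive y:
y = 1: x² = 5·1² - 1 = 4 = 2² ✓
Check: 2² - 5·1² = 4 - 5 = -1 ✓

x = 2, y = 1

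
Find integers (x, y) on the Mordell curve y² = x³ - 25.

Try small integer x values and check whether x³ - 25 is a perfect square.
x = 5: x³ - 25 = 5³ - 25 = 125 - 25 = 100
Is 100 a perfect square? 10² = 100 ✓
So (x, y) = (5, -10) is a solution.

x = 5, y = -10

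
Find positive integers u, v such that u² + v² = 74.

Search for u with 74 - u² a perfect square.
u = 5: 74 - 5² = 74 - 25 = 49 = 7² ✓
So u = 5, v = 7.

u = 5, v = 7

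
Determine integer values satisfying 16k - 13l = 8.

Step 1: Check solvability.
gcd(16, 13) = 1
Since 1 divides 8, solutions exist.

Step 2: Apply extended Euclidean algorithm to find gcd.
We find integers such that 16*x0 + 13*y0 = 1

Step 3: Scale the particular solution.
Multiply by 8/1 = 8:
k = -32, l = -40

Step 4: Verify.
16*(-32) - 13*(-40) = 8 = 8 ✓

k = -32, l = -40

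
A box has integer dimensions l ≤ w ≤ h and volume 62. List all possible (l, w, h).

Iterate l from 1 to ⌊62^(1/3)⌋. For each l dividing 62, iterate w ≥ l with w dividing 62/l, and set h = 62/(l·w).
Triples found (2): (1×1×62), (1×2×31)

(1×1×62), (1×2×31)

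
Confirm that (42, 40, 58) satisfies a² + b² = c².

Compute a² + b² = 42² + 40² = 1764 + 1600 = 3364
Compute c² = 58² = 3364
Since 3364 = 3364, confirmed.

Yes, it is a Pythagorean triple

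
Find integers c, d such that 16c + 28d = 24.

Step 1: Check solvability.
gcd(16, 28) = 4
Since 4 divides 24, solutions exist.

Step 2: Apply extended Euclidean algorithm to find gcd.
We find integers such that 16*x0 + 28*y0 = 4

Step 3: Scale the particular solution.
Multiply by 24/4 = 6:
c = 12, d = -6

Step 4: Verify.
16*(12) + 28*(-6) = 24 = 24 ✓

c = 12, d = -6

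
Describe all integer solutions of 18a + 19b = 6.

Step 1: Compute gcd(18, 19) = 1.
Since 1 divides 6, solutions exist.

Step 2: Find a particular solution using extended Euclidean algorithm.
We get a₀ = -6, b₀ = 6.
Check: 18*-6 + 19*6 = 6 = 6 ✓

Step 3: Write the general solution.
a = -6 + (19/1)t = -6 + 19t
b = 6 - (18/1)t = 6 - 18t
for any integer t.

a = -6 + 19t, b = 6 - 18t for integer t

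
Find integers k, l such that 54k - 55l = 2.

Step 1: Check solvability.
gcd(54, 55) = 1
Since 1 divides 2, solutions exist.

Step 2: Apply extended Euclidean algorithm to find gcd.
We find integers such that 54*x0 + 55*y0 = 1

Step 3: Scale the particular solution.
Multiply by 2/1 = 2:
k = -2, l = -2

Step 4: Verify.
54*(-2) - 55*(-2) = 2 = 2 ✓

k = -2, l = -2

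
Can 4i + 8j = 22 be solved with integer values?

Step 1: Compute gcd(4, 8).
gcd(4, 8) = 4

Step 2: Check divisibility.
Does 4 divide 22? 22 = 4 x 5 + 2, so no.

By the theorem on linear Diophantine equations, 4i + 8j = 22 has integer solutions if and only if gcd(4, 8) divides 22. Since 4 does not divide 22, no solutions exist.

No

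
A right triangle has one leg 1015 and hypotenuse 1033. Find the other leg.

b² = c² - a² = 1067089 - 1030225 = 36864
b = 192

192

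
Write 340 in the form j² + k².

We need to find integers j, k > 0 such that j² + k² = 340.
Trying j = 4: k² = 340 - 4² = 340 - 16 = 324
k = 18
Check: 4² + 18² = 16 + 324 = 340 ✓

340 = 4² + 18²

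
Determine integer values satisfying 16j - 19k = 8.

Step 1: Check solvability.
gcd(16, 19) = 1
Since 1 divides 8, solutions exist.

Step 2: Apply extended Euclidean algorithm to find gcd.
We find integers such that 16*x0 + 19*y0 = 1

Step 3: Scale the particular solution.
Multiply by 8/1 = 8:
j = 48, k = 40

Step 4: Verify.
16*(48) - 19*(40) = 8 = 8 ✓

j = 48, k = 40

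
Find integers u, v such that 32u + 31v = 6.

Step 1: Check solvability.
gcd(32, 31) = 1
Since 1 divides 6, solutions exist.

Step 2: Apply extended Euclidean algorithm to find gcd.
We find integers such that 32*x0 + 31*y0 = 1

Step 3: Scale the particular solution.
Multiply by 6/1 = 6:
u = 6, v = -6

Step 4: Verify.
32*(6) + 31*(-6) = 6 = 6 ✓

u = 6, v = -6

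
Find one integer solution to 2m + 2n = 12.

Step 1: Check solvability.
gcd(2, 2) = 2
Since 2 divides 12, solutions exist.

Step 2: Apply extended Euclidean algorithm to find gcd.
We find integers such that 2*x0 + 2*y0 = 2

Step 3: Scale the particular solution.
Multiply by 12/2 = 6:
m = 0, n = 6

Step 4: Verify.
2*(0) + 2*(6) = 12 = 12 ✓

m = 0, n = 6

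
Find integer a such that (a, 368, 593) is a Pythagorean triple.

a² = c² - b² = 593² - 368² = 351649 - 135424 = 216225
a = sqrt(216225) = 465

465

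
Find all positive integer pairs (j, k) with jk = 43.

The positive divisors of 43 are: 1, 43.
Each divisor d gives the pair (d, 43/d):
(1, 43), (43, 1)

(1, 43), (43, 1)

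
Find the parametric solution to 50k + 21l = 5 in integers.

Step 1: Compute gcd(50, 21) = 1.
Since 1 divides 5, solutions exist.

Step 2: Find a particular solution using extended Euclidean algorithm.
We get k₀ = 40, l₀ = -95.
Check: 50*40 + 21*-95 = 5 = 5 ✓

Step 3: Write the general solution.
k = 40 + (21/1)t = 40 + 21t
l = -95 - (50/1)t = -95 - 50t
for any integer t.

k = 40 + 21t, l = -95 - 50t for integer t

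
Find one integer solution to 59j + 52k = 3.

Step 1: Check solvability.
gcd(59, 52) = 1
Since 1 divides 3, solutions exist.

Step 2: Apply extended Euclidean algorithm to find gcd.
We find integers such that 59*x0 + 52*y0 = 1

Step 3: Scale the particular solution.
Multiply by 3/1 = 3:
j = 45, k = -51

Step 4: Verify.
59*(45) + 52*(-51) = 3 = 3 ✓

j = 45, k = -51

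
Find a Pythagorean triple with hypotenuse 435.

We need a² + b² = 435² = 189225.
Trying: 51² + 432² = 2601 + 186624 = 189225 ✓

(51, 432, 435)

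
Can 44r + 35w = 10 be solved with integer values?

Step 1: Compute gcd(44, 35).
gcd(44, 35) = 1

Step 2: Check divisibility.
Does 1 divide 10? 10 = 1 x 10, so yes.

By the theorem on linear Diophantine equations, 44r + 35w = 10 has integer solutions if and only if gcd(44, 35) divides 10. Since 1 | 10, solutions exist.

Yes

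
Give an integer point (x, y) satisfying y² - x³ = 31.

Try small integer x values and check whether x³ + 31 is a perfect square.
x = -3: x³ + 31 = -3³ + 31 = -27 + 31 = 4
Is 4 a perfect square? 2² = 4 ✓
So (x, y) = (-3, 2) is a solution.

x = -3, y = 2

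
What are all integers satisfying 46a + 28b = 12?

Step 1: Compute gcd(46, 28) = 2.
Since 2 divides 12, solutions exist.

Step 2: Find a particular solution using extended Euclidean algorithm.
We get a₀ = -18, b₀ = 30.
Check: 46*-18 + 28*30 = 12 = 12 ✓

Step 3: Write the general solution.
a = -18 + (28/2)t = -18 + 14t
b = 30 - (46/2)t = 30 - 23t
for any integer t.

a = -18 + 14t, b = 30 - 23t for integer t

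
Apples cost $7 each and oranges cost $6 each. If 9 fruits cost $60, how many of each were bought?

Let a = apples, o = oranges.
a + o = 9
7a + 6o = 60
Substitute o = 9 - a:
7a + 6(9 - a) = 60
(7 - 6)a = 60 - 54
1a = 6
a = 6, o = 9 - 6 = 3

Apples: 6, Oranges: 3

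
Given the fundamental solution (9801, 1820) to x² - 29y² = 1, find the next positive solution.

Solutions to x² - Dy² = 1 are generated by powers of (x₀ + y₀√D).
The next solution satisfies x₁ + y₁√29 = (x₀ + y₀√29)², giving:
x₁ = x₀² + 29y₀² = 9801² + 29·1820² = 96059601 + 96059600 = 192119201
y₁ = 2x₀y₀ = 2·9801·1820 = 35675640

Verify: 192119201² - 29·35675640² = 36909787392878401 - 36909787392878400 = 1 ✓

x = 192119201, y = 35675640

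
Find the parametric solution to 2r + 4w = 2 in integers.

Step 1: Compute gcd(2, 4) = 2.
Since 2 divides 2, solutions exist.

Step 2: Find a particular solution using extended Euclidean algorithm.
We get r₀ = 1, w₀ = 0.
Check: 2*1 + 4*0 = 2 = 2 ✓

Step 3: Write the general solution.
r = 1 + (4/2)t = 1 + 2t
w = 0 - (2/2)t = 0 - 1t
for any integer t.

r = 1 + 2t, w = 0 - 1t for integer t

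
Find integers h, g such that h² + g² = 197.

We need to find integers h, g > 0 such that h² + g² = 197.
Trying h = 1: g² = 197 - 1² = 197 - 1 = 196
g = 14
Check: 1² + 14² = 1 + 196 = 197 ✓

197 = 1² + 14²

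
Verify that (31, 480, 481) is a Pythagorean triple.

Compute a² + b² = 31² + 480² = 961 + 230400 = 231361
Compute c² = 481² = 231361
Since 231361 = 231361, confirmed.

Yes, it is a Pythagorean triple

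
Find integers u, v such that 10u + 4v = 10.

Step 1: Check solvability.
gcd(10, 4) = 2
Since 2 divides 10, solutions exist.

Step 2: Apply extended Euclidean algorithm to find gcd.
We find integers such that 10*x0 + 4*y0 = 2

Step 3: Scale the particular solution.
Multiply by 10/2 = 5:
u = 5, v = -10

Step 4: Verify.
10*(5) + 4*(-10) = 10 = 10 ✓

u = 5, v = -10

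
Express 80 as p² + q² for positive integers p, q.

We need to find integers p, q > 0 such that p² + q² = 80.
Trying p = 4: q² = 80 - 4² = 80 - 16 = 64
q = 8
Check: 4² + 8² = 16 + 64 = 80 ✓

80 = 4² + 8²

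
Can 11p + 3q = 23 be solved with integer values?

Step 1: Compute gcd(11, 3).
gcd(11, 3) = 1

Step 2: Check divisibility.
Does 1 divide 23? 23 = 1 x 23, so yes.

By the theorem on linear Diophantine equations, 11p + 3q = 23 has integer solutions if and only if gcd(11, 3) divides 23. Since 1 | 23, solutions exist.

Yes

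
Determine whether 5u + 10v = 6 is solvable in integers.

Step 1: Compute gcd(5, 10).
gcd(5, 10) = 5

Step 2: Check divisibility.
Does 5 divide 6? 6 = 5 x 1 + 1, so no.

By the theorem on linear Diophantine equations, 5u + 10v = 6 has integer solutions if and only if gcd(5, 10) divides 6. Since 5 does not divide 6, no solutions exist.

No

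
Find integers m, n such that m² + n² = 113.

We need to find integers m, n > 0 such that m² + n² = 113.
Trying m = 7: n² = 113 - 7² = 113 - 49 = 64
n = 8
Check: 7² + 8² = 49 + 64 = 113 ✓

113 = 7² + 8²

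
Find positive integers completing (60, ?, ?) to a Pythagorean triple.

We need the other leg and hypotenuse such that 60² + x² = c².
Take x = 11, c = 61: 60² + 11² = 3600 + 121 = 3721 = 61² ✓
Triple: (11, 60, 61)

(11, 60, 61)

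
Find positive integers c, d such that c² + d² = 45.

Search for c with 45 - c² a perfect square.
c = 3: 45 - 3² = 45 - 9 = 36 = 6² ✓
So c = 3, d = 6.

c = 3, d = 6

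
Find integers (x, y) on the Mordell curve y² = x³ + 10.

Try small integer x values and check whether x³ + 10 is a perfect square.
x = -1: x³ + 10 = -1³ + 10 = -1 + 10 = 9
Is 9 a perfect square? 3² = 9 ✓
So (x, y) = (-1, -3) is a solution.

x = -1, y = -3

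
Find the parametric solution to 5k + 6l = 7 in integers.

Step 1: Compute gcd(5, 6) = 1.
Since 1 divides 7, solutions exist.

Step 2: Find a particular solution using extended Euclidean algorithm.
We get k₀ = -7, l₀ = 7.
Check: 5*-7 + 6*7 = 7 = 7 ✓

Step 3: Write the general solution.
k = -7 + (6/1)t = -7 + 6t
l = 7 - (5/1)t = 7 - 5t
for any integer t.

k = -7 + 6t, l = 7 - 5t for integer t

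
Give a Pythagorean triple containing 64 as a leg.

We need the other leg and hypotenuse such that 64² + x² = c².
Take x = 510, c = 514: 64² + 510² = 4096 + 260100 = 264196 = 514² ✓
Triple: (510, 64, 514)

(510, 64, 514)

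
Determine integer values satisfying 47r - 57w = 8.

Step 1: Check solvability.
gcd(47, 57) = 1
Since 1 divides 8, solutions exist.

Step 2: Apply extended Euclidean algorithm to find gcd.
We find integers such that 47*x0 + 57*y0 = 1

Step 3: Scale the particular solution.
Multiply by 8/1 = 8:
r = 136, w = 112

Step 4: Verify.
47*(136) - 57*(112) = 8 = 8 ✓

r = 136, w = 112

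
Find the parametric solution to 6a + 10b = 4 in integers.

Step 1: Compute gcd(6, 10) = 2.
Since 2 divides 4, solutions exist.

Step 2: Find a particular solution using extended Euclidean algorithm.
We get a₀ = 4, b₀ = -2.
Check: 6*4 + 10*-2 = 4 = 4 ✓

Step 3: Write the general solution.
a = 4 + (10/2)t = 4 + 5t
b = -2 - (6/2)t = -2 - 3t
for any integer t.

a = 4 + 5t, b = -2 - 3t for integer t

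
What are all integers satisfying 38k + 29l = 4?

Step 1: Compute gcd(38, 29) = 1.
Since 1 divides 4, solutions exist.

Step 2: Find a particular solution using extended Euclidean algorithm.
We get k₀ = 52, l₀ = -68.
Check: 38*52 + 29*-68 = 4 = 4 ✓

Step 3: Write the general solution.
k = 52 + (29/1)t = 52 + 29t
l = -68 - (38/1)t = -68 - 38t
for any integer t.

k = 52 + 29t, l = -68 - 38t for integer t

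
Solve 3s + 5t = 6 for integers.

Step 1: Check solvability.
gcd(3, 5) = 1
Since 1 divides 6, solutions exist.

Step 2: Apply extended Euclidean algorithm to find gcd.
We find integers such that 3*x0 + 5*y0 = 1

Step 3: Scale the particular solution.
Multiply by 6/1 = 6:
s = 12, t = -6

Step 4: Verify.
3*(12) + 5*(-6) = 6 = 6 ✓

s = 12, t = -6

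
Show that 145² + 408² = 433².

Compute a² + b² = 145² + 408² = 21025 + 166464 = 187489
Compute c² = 433² = 187489
Since 187489 = 187489, confirmed.

Yes, it is a Pythagorean triple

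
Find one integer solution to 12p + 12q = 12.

Step 1: Check solvability.
gcd(12, 12) = 12
Since 12 divides 12, solutions exist.

Step 2: Apply extended Euclidean algorithm to find gcd.
We find integers such that 12*x0 + 12*y0 = 12

Step 3: Scale the particular solution.
Multiply by 12/12 = 1:
p = 0, q = 1

Step 4: Verify.
12*(0) + 12*(1) = 12 = 12 ✓

p = 0, q = 1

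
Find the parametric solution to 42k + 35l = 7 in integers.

Step 1: Compute gcd(42, 35) = 7.
Since 7 divides 7, solutions exist.

Step 2: Find a particular solution using extended Euclidean algorithm.
We get k₀ = 1, l₀ = -1.
Check: 42*1 + 35*-1 = 7 = 7 ✓

Step 3: Write the general solution.
k = 1 + (35/7)t = 1 + 5t
l = -1 - (42/7)t = -1 - 6t
for any integer t.

k = 1 + 5t, l = -1 - 6t for integer t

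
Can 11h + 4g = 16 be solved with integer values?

Step 1: Compute gcd(11, 4).
gcd(11, 4) = 1

Step 2: Check divisibility.
Does 1 divide 16? 16 = 1 x 16, so yes.

By the theorem on linear Diophantine equations, 11h + 4g = 16 has integer solutions if and only if gcd(11, 4) divides 16. Since 1 | 16, solutions exist.

Yes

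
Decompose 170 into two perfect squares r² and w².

We need to find integers r, w > 0 such that r² + w² = 170.
Trying r = 1: w² = 170 - 1² = 170 - 1 = 169
w = 13
Check: 1² + 13² = 1 + 169 = 170 ✓

170 = 1² + 13²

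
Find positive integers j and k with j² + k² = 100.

We need to find integers j, k > 0 such that j² + k² = 100.
Trying j = 6: k² = 100 - 6² = 100 - 36 = 64
k = 8
Check: 6² + 8² = 36 + 64 = 100 ✓

100 = 6² + 8²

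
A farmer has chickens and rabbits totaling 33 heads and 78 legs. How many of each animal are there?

Let c = chickens, r = rabbits.
Heads: c + r = 33
Legs: 2c + 4r = 78
From the first equation, c = 33 - r. Substitute:
2(33 - r) + 4r = 78
66 + 2r = 78
r = (78 - 66)/2 = 6
c = 33 - 6 = 27

Chickens: 27, Rabbits: 6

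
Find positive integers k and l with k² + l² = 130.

We need to find integers k, l > 0 such that k² + l² = 130.
Trying k = 3: l² = 130 - 3² = 130 - 9 = 121
l = 11
Check: 3² + 11² = 9 + 121 = 130 ✓

130 = 3² + 11²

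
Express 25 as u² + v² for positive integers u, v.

We need to find integers u, v > 0 such that u² + v² = 25.
Trying u = 3: v² = 25 - 3² = 25 - 9 = 16
v = 4
Check: 3² + 4² = 9 + 16 = 25 ✓

25 = 3² + 4²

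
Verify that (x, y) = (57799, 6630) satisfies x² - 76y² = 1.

Compute x² = 57799² = 3340724401
Compute 76y² = 76·6630² = 76·43956900 = 3340724400
x² - 76y² = 3340724401 - 3340724400 = 1
Since this equals 1, (57799, 6630) is a solution.

Yes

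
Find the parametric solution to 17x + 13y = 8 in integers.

Step 1: Compute gcd(17, 13) = 1.
Since 1 divides 8, solutions exist.

Step 2: Find a particular solution using extended Euclidean algorithm.
We get x₀ = -24, y₀ = 32.
Check: 17*-24 + 13*32 = 8 = 8 ✓

Step 3: Write the general solution.
x = -24 + (13/1)t = -24 + 13t
y = 32 - (17/1)t = 32 - 17t
for any integer t.

x = -24 + 13t, y = 32 - 17t for integer t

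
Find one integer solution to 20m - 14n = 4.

Step 1: Check solvability.
gcd(20, 14) = 2
Since 2 divides 4, solutions exist.

Step 2: Apply extended Euclidean algorithm to find gcd.
We find integers such that 20*x0 + 14*y0 = 2

Step 3: Scale the particular solution.
Multiply by 4/2 = 2:
m = -4, n = -6

Step 4: Verify.
20*(-4) - 14*(-6) = 4 = 4 ✓

m = -4, n = -6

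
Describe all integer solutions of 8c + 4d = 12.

Step 1: Compute gcd(8, 4) = 4.
Since 4 divides 12, solutions exist.

Step 2: Find a particular solution using extended Euclidean algorithm.
We get c₀ = 0, d₀ = 3.
Check: 8*0 + 4*3 = 12 = 12 ✓

Step 3: Write the general solution.
c = 0 + (4/4)t = 0 + 1t
d = 3 - (8/4)t = 3 - 2t
for any integer t.

c = 0 + 1t, d = 3 - 2t for integer t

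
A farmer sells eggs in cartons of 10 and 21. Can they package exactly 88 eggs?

We need non-negative a, b with 10a + 21b = 88.
gcd(10, 21) = 1 divides 88, but no a in [0, 8] gives non-negative b.

No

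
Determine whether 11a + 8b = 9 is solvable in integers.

Step 1: Compute gcd(11, 8).
gcd(11, 8) = 1

Step 2: Check divisibility.
Does 1 divide 9? 9 = 1 x 9, so yes.

By the theorem on linear Diophantine equations, 11a + 8b = 9 has integer solutions if and only if gcd(11, 8) divides 9. Since 1 | 9, solutions exist.

Yes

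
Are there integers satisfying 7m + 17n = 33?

Step 1: Compute gcd(7, 17).
gcd(7, 17) = 1

Step 2: Check divisibility.
Does 1 divide 33? 33 = 1 x 33, so yes.

By the theorem on linear Diophantine equations, 7m + 17n = 33 has integer solutions if and only if gcd(7, 17) divides 33. Since 1 | 33, solutions exist.

Yes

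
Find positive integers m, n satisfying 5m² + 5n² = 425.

Try small values of m and check whether (425 - 5m²)/5 is a perfect square.
m = 2: 5·2² = 20, so 5n² = 425 - 20 = 405, giving n² = 81, n = 9.
Check: 5·2² + 5·9² = 20 + 405 = 425 ✓

m = 2, n = 9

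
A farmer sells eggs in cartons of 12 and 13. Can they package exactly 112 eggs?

We need non-negative a, b with 12a + 13b = 112.
gcd(12, 13) = 1 divides 112.
Try a = 5: 13b = 112 - 60 = 52, so b = 4.
One way: 5 cartons of 12 and 4 cartons of 13.

Yes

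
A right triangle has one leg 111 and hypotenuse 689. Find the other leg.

b² = c² - a² = 474721 - 12321 = 462400
b = 680

680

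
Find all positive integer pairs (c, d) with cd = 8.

The positive divisors of 8 are: 1, 2, 4, 8.
Each divisor d gives the pair (d, 8/d):
(1, 8), (2, 4), (4, 2), (8, 1)

(1, 8), (2, 4), (4, 2), (8, 1)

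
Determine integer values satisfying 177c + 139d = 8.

Step 1: Check solvability.
gcd(177, 139) = 1
Since 1 divides 8, solutions exist.

Step 2: Apply extended Euclidean algorithm to find gcd.
We find integers such that 177*x0 + 139*y0 = 1

Step 3: Scale the particular solution.
Multiply by 8/1 = 8:
c = 88, d = -112

Step 4: Verify.
177*(88) + 139*(-112) = 8 = 8 ✓

c = 88, d = -112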